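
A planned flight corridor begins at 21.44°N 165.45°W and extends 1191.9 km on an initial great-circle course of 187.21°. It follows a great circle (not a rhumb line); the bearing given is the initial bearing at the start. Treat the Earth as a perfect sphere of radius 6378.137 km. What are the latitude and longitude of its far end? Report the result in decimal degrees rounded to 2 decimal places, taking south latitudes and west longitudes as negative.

latitude 10.81°, longitude -166.81°

δ = 1191.9/6378.137 = 0.186873 rad (10.7070°).
Start latitude φ₁ = 0.374199 rad; initial bearing θ = 3.267431 rad.
Applying the spherical law of cosines for sides, sin φ₂ = sin φ₁ cos δ + cos φ₁ sin δ cos θ = 0.187600, so φ₂ = 10.81°.
For the longitude increment, Δλ = atan2( sin θ sin δ cos φ₁, cos δ − sin φ₁ sin φ₂ ) = atan2(-0.021704, 0.914017) = -1.36°.
λ₂ = λ₁ + Δλ = -166.81°.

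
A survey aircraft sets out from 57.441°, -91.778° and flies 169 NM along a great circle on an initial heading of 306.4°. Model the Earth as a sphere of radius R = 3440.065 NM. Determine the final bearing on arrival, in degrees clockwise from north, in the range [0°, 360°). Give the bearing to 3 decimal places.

final bearing 302.653°

The arc subtends δ = 169/3440.065 = 0.049127 rad at the centre.
Converting: φ₁ = 1.002535 rad, θ = 5.347689 rad.
sin φ₂ = sin φ₁ cos δ + cos φ₁ sin δ cos θ = (0.842838)(0.998794) + (0.538168)(0.049107)(0.593419) = 0.857504
φ₂ = asin(0.857504) = 1.030398 rad = 59.037°.
Then Δλ = atan2(-0.021272, 0.276057) = -0.076903 rad, from sin θ sin δ cos φ₁ over cos δ − sin φ₁ sin φ₂.
Hence λ₂ = -91.778° + -4.406° = -96.184°.
The forward bearing on arrival equals the back-azimuth from the destination plus 180°.
Back-azimuth from P₂ (59.037°, -96.184°) to P₁ (57.441°, -91.778°), with Δλ' = λ₁ − λ₂ = 4.406°: atan2( sin Δλ' cos φ₁ , cos φ₂ sin φ₁ − sin φ₂ cos φ₁ cos Δλ' ) = 122.653°.
Final bearing = (122.653° + 180°) mod 360° = 302.653°.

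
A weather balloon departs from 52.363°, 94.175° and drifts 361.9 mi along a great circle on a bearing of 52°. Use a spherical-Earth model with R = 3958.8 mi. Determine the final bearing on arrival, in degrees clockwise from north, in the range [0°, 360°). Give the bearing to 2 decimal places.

The arc subtends δ = 361.9/3958.8 = 0.091417 rad at the centre.
Converting: φ₁ = 0.913907 rad, θ = 0.907571 rad.
Applying the spherical law of cosines for sides, sin φ₂ = sin φ₁ cos δ + cos φ₁ sin δ cos θ = 0.822910, so φ₂ = 55.377°.
Then Δλ = atan2(0.043929, 0.344166) = 0.126952 rad, from sin θ sin δ cos φ₁ over cos δ − sin φ₁ sin φ₂.
Hence λ₂ = 94.175° + 7.274° = 101.449°.
The forward bearing on arrival equals the back-azimuth from the destination plus 180°.
Back-azimuth from P₂ (55.38°, 101.45°) to P₁ (52.36°, 94.17°), with Δλ' = λ₁ − λ₂ = -7.27°: atan2( sin Δλ' cos φ₁ , cos φ₂ sin φ₁ − sin φ₂ cos φ₁ cos Δλ' ) = 237.88°.
Final bearing = (237.88° + 180°) mod 360° = 57.88°.

final bearing 57.88°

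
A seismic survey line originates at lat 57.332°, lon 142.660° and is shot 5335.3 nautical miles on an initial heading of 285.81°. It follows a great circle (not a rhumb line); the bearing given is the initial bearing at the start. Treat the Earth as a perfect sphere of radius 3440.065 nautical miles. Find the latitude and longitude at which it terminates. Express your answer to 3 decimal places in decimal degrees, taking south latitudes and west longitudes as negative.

latitude 9.425°, longitude 39.859°

Angular distance δ = d/R = 5335.3 / 3440.065 = 1.550930 rad.
With φ₁ = 57.332° = 1.000632 rad and θ = 285.81° = 4.988326 rad:
Destination latitude: φ₂ = arcsin( sin φ₁ cos δ + cos φ₁ sin δ cos θ ) = arcsin(0.163753) = 9.425°.
Δλ = atan2( sin θ sin δ cos φ₁ , cos δ − sin φ₁ sin φ₂ ) = atan2(-0.519249, -0.117984) = -1.794224 rad = -102.801°.
Hence λ₂ = 142.660° + -102.801° = 39.859°.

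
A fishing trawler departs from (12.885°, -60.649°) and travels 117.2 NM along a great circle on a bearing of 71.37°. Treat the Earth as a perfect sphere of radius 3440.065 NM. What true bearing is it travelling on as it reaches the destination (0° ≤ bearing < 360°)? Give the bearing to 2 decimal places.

final bearing 71.80°

Central angle δ = d/R = 0.034069 rad.
Start latitude φ₁ = 0.224886 rad; initial bearing θ = 1.245641 rad.
Destination latitude: φ₂ = arcsin( sin φ₁ cos δ + cos φ₁ sin δ cos θ ) = arcsin(0.233473) = 13.502°.
Then Δλ = atan2(0.031465, 0.947356) = 0.033201 rad, from sin θ sin δ cos φ₁ over cos δ − sin φ₁ sin φ₂.
λ₂ = -60.649° + 1.902° = -58.747°.
The forward bearing on arrival equals the back-azimuth from the destination plus 180°.
Back-azimuth from P₂ (13.50°, -58.75°) to P₁ (12.88°, -60.65°), with Δλ' = λ₁ − λ₂ = -1.90°: atan2( sin Δλ' cos φ₁ , cos φ₂ sin φ₁ − sin φ₂ cos φ₁ cos Δλ' ) = 251.80°.
Final bearing = (251.80° + 180°) mod 360° = 71.80°.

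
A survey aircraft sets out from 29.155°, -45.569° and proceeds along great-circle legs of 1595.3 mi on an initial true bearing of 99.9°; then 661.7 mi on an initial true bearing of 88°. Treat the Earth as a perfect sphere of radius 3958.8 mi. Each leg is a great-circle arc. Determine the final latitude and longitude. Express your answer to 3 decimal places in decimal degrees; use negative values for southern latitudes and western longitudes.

Apply the spherical direct solution leg by leg, carrying full precision between legs.
Leg 1: from (29.155°, -45.569°), δ = 1595.3/3958.8 = 0.402976 rad, θ = 99.9° → φ = 22.909°, λ = -20.772°.
Leg 2: from (22.909°, -20.772°), δ = 661.7/3958.8 = 0.167147 rad, θ = 88° → φ = 22.904°, λ = -10.374°.

latitude 22.904°, longitude -10.374°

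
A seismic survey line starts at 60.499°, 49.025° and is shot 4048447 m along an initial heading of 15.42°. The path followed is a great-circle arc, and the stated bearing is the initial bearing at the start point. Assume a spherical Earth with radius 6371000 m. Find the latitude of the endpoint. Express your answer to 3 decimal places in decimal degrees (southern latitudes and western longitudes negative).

δ = 4048447/6371000 = 0.635449 rad (36.4086°).
With φ₁ = 60.499° = 1.055907 rad and θ = 15.42° = 0.269130 rad:
Destination latitude: φ₂ = arcsin( sin φ₁ cos δ + cos φ₁ sin δ cos θ ) = arcsin(0.982220) = 79.179°.
Then Δλ = atan2(0.077716, -0.050067) = 2.143110 rad, from sin θ sin δ cos φ₁ over cos δ − sin φ₁ sin φ₂.
λ₂ = 49.025° + 122.791° = 171.816°.

latitude 79.179°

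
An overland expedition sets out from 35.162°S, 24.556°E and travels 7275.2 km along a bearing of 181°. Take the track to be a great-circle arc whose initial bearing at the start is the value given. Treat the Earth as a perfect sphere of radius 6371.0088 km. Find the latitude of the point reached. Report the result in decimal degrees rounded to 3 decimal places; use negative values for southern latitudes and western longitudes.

latitude -79.375°

The arc subtends δ = 7275.2/6371.0088 = 1.141923 rad at the centre.
With φ₁ = -35.162° = -0.613693 rad and θ = 181° = 3.159046 rad:
Destination latitude: φ₂ = arcsin( sin φ₁ cos δ + cos φ₁ sin δ cos θ ) = arcsin(-0.982856) = -79.375°.
Then Δλ = atan2(-0.012976, -0.150171) = -3.055401 rad, from sin θ sin δ cos φ₁ over cos δ − sin φ₁ sin φ₂.
Hence λ₂ = 24.556° + -175.062° = -150.506°.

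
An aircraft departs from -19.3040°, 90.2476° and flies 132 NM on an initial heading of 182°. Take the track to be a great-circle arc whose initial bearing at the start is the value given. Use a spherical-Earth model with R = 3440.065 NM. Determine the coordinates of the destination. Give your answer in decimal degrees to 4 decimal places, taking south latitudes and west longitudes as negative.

latitude -21.5012°, longitude 90.1652°

The arc subtends δ = 132/3440.065 = 0.038371 rad at the centre.
Start latitude φ₁ = -0.336918 rad; initial bearing θ = 3.176499 rad.
sin φ₂ = sin φ₁ cos δ + cos φ₁ sin δ cos θ = (-0.330580)(0.999264) + (0.943778)(0.038362)(-0.999391) = -0.366520
φ₂ = asin(-0.366520) = -0.375266 rad = -21.5012°.
Then Δλ = atan2(-0.001264, 0.878100) = -0.001439 rad, from sin θ sin δ cos φ₁ over cos δ − sin φ₁ sin φ₂.
Hence λ₂ = 90.2476° + -0.0824° = 90.1652°.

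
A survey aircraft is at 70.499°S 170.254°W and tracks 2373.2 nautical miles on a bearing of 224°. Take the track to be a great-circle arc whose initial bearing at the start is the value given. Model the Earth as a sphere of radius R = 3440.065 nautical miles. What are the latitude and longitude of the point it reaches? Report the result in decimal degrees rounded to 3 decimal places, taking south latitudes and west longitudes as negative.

latitude -61.632°, longitude 78.256°

The arc subtends δ = 2373.2/3440.065 = 0.689871 rad at the centre.
With φ₁ = -70.499° = -1.230440 rad and θ = 224° = 3.909538 rad:
Destination latitude: φ₂ = arcsin( sin φ₁ cos δ + cos φ₁ sin δ cos θ ) = arcsin(-0.879911) = -61.632°.
Then Δλ = atan2(-0.147585, -0.058107) = -1.945875 rad, from sin θ sin δ cos φ₁ over cos δ − sin φ₁ sin φ₂.
λ₂ = -170.254° + -111.490° = -281.744°, normalized to (−180°, 180°] → 78.256°.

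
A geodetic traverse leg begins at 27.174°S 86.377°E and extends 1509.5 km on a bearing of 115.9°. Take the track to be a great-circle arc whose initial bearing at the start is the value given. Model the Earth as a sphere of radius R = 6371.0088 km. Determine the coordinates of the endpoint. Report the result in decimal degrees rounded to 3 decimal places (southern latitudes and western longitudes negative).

latitude -32.354°, longitude 100.851°

The arc subtends δ = 1509.5/6371.0088 = 0.236933 rad at the centre.
Start latitude φ₁ = -0.474276 rad; initial bearing θ = 2.022837 rad.
sin φ₂ = sin φ₁ cos δ + cos φ₁ sin δ cos θ = (-0.456694)(0.972063) + (0.889624)(0.234722)(-0.436802) = -0.535146
φ₂ = asin(-0.535146) = -0.564680 rad = -32.354°.
Δλ = atan2( sin θ sin δ cos φ₁ , cos δ − sin φ₁ sin φ₂ ) = atan2(0.187841, 0.727664) = 0.252627 rad = 14.474°.
Hence λ₂ = 86.377° + 14.474° = 100.851°.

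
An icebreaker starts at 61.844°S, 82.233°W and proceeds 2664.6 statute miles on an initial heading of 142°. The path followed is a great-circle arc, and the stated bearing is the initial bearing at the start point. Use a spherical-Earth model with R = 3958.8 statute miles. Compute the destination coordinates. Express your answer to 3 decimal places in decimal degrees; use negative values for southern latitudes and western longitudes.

Central angle δ = d/R = 0.673083 rad.
With φ₁ = -61.844° = -1.079381 rad and θ = 142° = 2.478368 rad:
Applying the spherical law of cosines for sides, sin φ₂ = sin φ₁ cos δ + cos φ₁ sin δ cos θ = -0.921184, so φ₂ = -67.100°.
Δλ = atan2( sin θ sin δ cos φ₁ , cos δ − sin φ₁ sin φ₂ ) = atan2(0.181107, -0.030273) = 1.736420 rad = 99.490°.
λ₂ = λ₁ + Δλ = 17.257°.

latitude -67.100°, longitude 17.257°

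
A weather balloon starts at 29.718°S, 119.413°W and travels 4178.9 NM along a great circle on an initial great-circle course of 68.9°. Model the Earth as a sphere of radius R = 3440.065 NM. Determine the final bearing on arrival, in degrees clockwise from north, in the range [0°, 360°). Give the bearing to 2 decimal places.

final bearing 54.70°

Central angle δ = d/R = 1.214774 rad.
With φ₁ = -29.718° = -0.518677 rad and θ = 68.9° = 1.202532 rad:
Destination latitude: φ₂ = arcsin( sin φ₁ cos δ + cos φ₁ sin δ cos θ ) = arcsin(0.120256) = 6.907°.
Δλ = atan2( sin θ sin δ cos φ₁ , cos δ − sin φ₁ sin φ₂ ) = atan2(0.759437, 0.408164) = 1.077635 rad = 61.744°.
λ₂ = λ₁ + Δλ = -57.669°.
The forward bearing on arrival equals the back-azimuth from the destination plus 180°.
Back-azimuth from P₂ (6.91°, -57.67°) to P₁ (-29.72°, -119.41°), with Δλ' = λ₁ − λ₂ = -61.74°: atan2( sin Δλ' cos φ₁ , cos φ₂ sin φ₁ − sin φ₂ cos φ₁ cos Δλ' ) = 234.70°.
Final bearing = (234.70° + 180°) mod 360° = 54.70°.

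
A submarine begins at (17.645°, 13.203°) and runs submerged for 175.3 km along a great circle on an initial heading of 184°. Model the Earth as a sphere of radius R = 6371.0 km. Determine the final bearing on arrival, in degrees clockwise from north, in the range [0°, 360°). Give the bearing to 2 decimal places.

Angular distance δ = d/R = 175.3 / 6371 = 0.027515 rad.
Start latitude φ₁ = 0.307963 rad; initial bearing θ = 3.211406 rad.
Destination latitude: φ₂ = arcsin( sin φ₁ cos δ + cos φ₁ sin δ cos θ ) = arcsin(0.276850) = 16.072°.
For the longitude increment, Δλ = atan2( sin θ sin δ cos φ₁, cos δ − sin φ₁ sin φ₂ ) = atan2(-0.001829, 0.915703) = -0.114°.
λ₂ = λ₁ + Δλ = 13.089°.
The forward bearing on arrival equals the back-azimuth from the destination plus 180°.
Back-azimuth from P₂ (16.07°, 13.09°) to P₁ (17.64°, 13.20°), with Δλ' = λ₁ − λ₂ = 0.11°: atan2( sin Δλ' cos φ₁ , cos φ₂ sin φ₁ − sin φ₂ cos φ₁ cos Δλ' ) = 3.97°.
Final bearing = (3.97° + 180°) mod 360° = 183.97°.

final bearing 183.97°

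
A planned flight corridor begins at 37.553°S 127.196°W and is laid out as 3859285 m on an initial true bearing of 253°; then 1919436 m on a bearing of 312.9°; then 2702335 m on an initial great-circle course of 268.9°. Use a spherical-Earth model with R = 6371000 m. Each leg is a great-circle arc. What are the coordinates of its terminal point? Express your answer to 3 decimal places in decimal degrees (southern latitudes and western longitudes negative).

latitude -24.550°, longitude 147.136°

Apply the spherical direct solution leg by leg, carrying full precision between legs.
Leg 1: from (-37.553°, -127.196°), δ = 3859285/6371000 = 0.605758 rad, θ = 253° → φ = -39.274°, λ = -171.895°.
Leg 2: from (-39.274°, -171.895°), δ = 1919436/6371000 = 0.301277 rad, θ = 312.9° → φ = -26.624°, λ = 174.032°.
Leg 3: from (-26.624°, 174.032°), δ = 2702335/6371000 = 0.424162 rad, θ = 268.9° → φ = -24.550°, λ = 147.136°.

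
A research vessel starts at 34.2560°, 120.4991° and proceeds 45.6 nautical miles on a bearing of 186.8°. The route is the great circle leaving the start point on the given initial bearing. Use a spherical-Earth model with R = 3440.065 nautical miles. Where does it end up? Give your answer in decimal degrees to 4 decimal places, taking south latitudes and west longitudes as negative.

δ = 45.6/3440.065 = 0.013256 rad (0.7595°).
Converting: φ₁ = 0.597880 rad, θ = 3.260275 rad.
Destination latitude: φ₂ = arcsin( sin φ₁ cos δ + cos φ₁ sin δ cos θ ) = arcsin(0.551963) = 33.5018°.
Then Δλ = atan2(-0.001297, 0.689217) = -0.001882 rad, from sin θ sin δ cos φ₁ over cos δ − sin φ₁ sin φ₂.
λ₂ = 120.4991° + -0.1078° = 120.3913°.

latitude 33.5018°, longitude 120.3913°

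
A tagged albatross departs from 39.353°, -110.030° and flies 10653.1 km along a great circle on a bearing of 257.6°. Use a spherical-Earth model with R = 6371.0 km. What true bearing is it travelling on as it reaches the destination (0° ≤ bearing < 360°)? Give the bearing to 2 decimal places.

final bearing 230.89°

δ = 10653.1/6371 = 1.672124 rad (95.8056°).
Start latitude φ₁ = 0.686839 rad; initial bearing θ = 4.495968 rad.
Applying the spherical law of cosines for sides, sin φ₂ = sin φ₁ cos δ + cos φ₁ sin δ cos θ = -0.229335, so φ₂ = -13.258°.
Δλ = atan2( sin θ sin δ cos φ₁ , cos δ − sin φ₁ sin φ₂ ) = atan2(-0.751342, 0.044266) = -1.511948 rad = -86.628°.
λ₂ = -110.030° + -86.628° = -196.658°, normalized to (−180°, 180°] → 163.342°.
The forward bearing on arrival equals the back-azimuth from the destination plus 180°.
Back-azimuth from P₂ (-13.26°, 163.34°) to P₁ (39.35°, -110.03°), with Δλ' = λ₁ − λ₂ = -273.37°: atan2( sin Δλ' cos φ₁ , cos φ₂ sin φ₁ − sin φ₂ cos φ₁ cos Δλ' ) = 50.89°.
Final bearing = (50.89° + 180°) mod 360° = 230.89°.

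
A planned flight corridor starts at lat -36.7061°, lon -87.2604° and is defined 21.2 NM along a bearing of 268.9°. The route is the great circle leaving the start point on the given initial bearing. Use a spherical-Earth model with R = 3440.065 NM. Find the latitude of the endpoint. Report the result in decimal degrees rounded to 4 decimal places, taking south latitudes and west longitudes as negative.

latitude -36.7121°

δ = 21.2/3440.065 = 0.006163 rad (0.3531°).
Start latitude φ₁ = -0.640642 rad; initial bearing θ = 4.693190 rad.
Destination latitude: φ₂ = arcsin( sin φ₁ cos δ + cos φ₁ sin δ cos θ ) = arcsin(-0.597794) = -36.7121°.
For the longitude increment, Δλ = atan2( sin θ sin δ cos φ₁, cos δ − sin φ₁ sin φ₂ ) = atan2(-0.004940, 0.642673) = -0.4404°.
Hence λ₂ = -87.2604° + -0.4404° = -87.7008°.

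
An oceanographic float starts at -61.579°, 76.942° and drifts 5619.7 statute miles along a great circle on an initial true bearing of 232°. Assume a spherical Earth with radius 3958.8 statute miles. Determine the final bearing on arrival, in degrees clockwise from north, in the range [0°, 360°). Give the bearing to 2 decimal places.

Central angle δ = d/R = 1.419546 rad.
With φ₁ = -61.579° = -1.074756 rad and θ = 232° = 4.049164 rad:
Destination latitude: φ₂ = arcsin( sin φ₁ cos δ + cos φ₁ sin δ cos θ ) = arcsin(-0.422191) = -24.973°.
Δλ = atan2( sin θ sin δ cos φ₁ , cos δ − sin φ₁ sin φ₂ ) = atan2(-0.370769, -0.220632) = -2.107579 rad = -120.755°.
λ₂ = λ₁ + Δλ = -43.813°.
The forward bearing on arrival equals the back-azimuth from the destination plus 180°.
Back-azimuth from P₂ (-24.97°, -43.81°) to P₁ (-61.58°, 76.94°), with Δλ' = λ₁ − λ₂ = 120.76°: atan2( sin Δλ' cos φ₁ , cos φ₂ sin φ₁ − sin φ₂ cos φ₁ cos Δλ' ) = 155.56°.
Final bearing = (155.56° + 180°) mod 360° = 335.56°.

final bearing 335.56°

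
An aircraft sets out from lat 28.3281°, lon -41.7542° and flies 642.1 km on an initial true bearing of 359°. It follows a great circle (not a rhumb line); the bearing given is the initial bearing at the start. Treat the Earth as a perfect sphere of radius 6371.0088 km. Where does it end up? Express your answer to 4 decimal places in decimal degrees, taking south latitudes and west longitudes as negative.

Angular distance δ = d/R = 642.1 / 6371.0088 = 0.100785 rad.
Converting: φ₁ = 0.494419 rad, θ = 6.265732 rad.
sin φ₂ = sin φ₁ cos δ + cos φ₁ sin δ cos θ = (0.474520)(0.994926) + (0.880245)(0.100614)(0.999848) = 0.560664
φ₂ = asin(0.560664) = 0.595187 rad = 34.1017°.
Δλ = atan2( sin θ sin δ cos φ₁ , cos δ − sin φ₁ sin φ₂ ) = atan2(-0.001546, 0.728879) = -0.002121 rad = -0.1215°.
Hence λ₂ = -41.7542° + -0.1215° = -41.8757°.

latitude 34.1017°, longitude -41.8757°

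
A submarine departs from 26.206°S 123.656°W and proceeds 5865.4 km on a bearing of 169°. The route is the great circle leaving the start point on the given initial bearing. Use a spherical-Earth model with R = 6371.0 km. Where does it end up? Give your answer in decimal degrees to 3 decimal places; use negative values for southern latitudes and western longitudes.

Central angle δ = d/R = 0.920640 rad.
Converting: φ₁ = -0.457381 rad, θ = 2.949606 rad.
Applying the spherical law of cosines for sides, sin φ₂ = sin φ₁ cos δ + cos φ₁ sin δ cos θ = -0.968355, so φ₂ = -75.548°.
For the longitude increment, Δλ = atan2( sin θ sin δ cos φ₁, cos δ − sin φ₁ sin φ₂ ) = atan2(0.136270, 0.177685) = 37.485°.
λ₂ = -123.656° + 37.485° = -86.171°.

latitude -75.548°, longitude -86.171°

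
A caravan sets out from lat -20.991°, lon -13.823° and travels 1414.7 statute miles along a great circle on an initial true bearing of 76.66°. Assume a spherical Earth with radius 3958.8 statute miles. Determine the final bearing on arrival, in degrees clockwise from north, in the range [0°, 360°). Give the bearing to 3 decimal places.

final bearing 70.197°

Central angle δ = d/R = 0.357356 rad.
With φ₁ = -20.991° = -0.366362 rad and θ = 76.66° = 1.337969 rad:
sin φ₂ = sin φ₁ cos δ + cos φ₁ sin δ cos θ = (-0.358221)(0.936825) + (0.933637)(0.349798)(0.230729) = -0.260238
φ₂ = asin(-0.260238) = -0.263269 rad = -15.084°.
Then Δλ = atan2(0.317773, 0.843602) = 0.360247 rad, from sin θ sin δ cos φ₁ over cos δ − sin φ₁ sin φ₂.
λ₂ = λ₁ + Δλ = 6.818°.
The forward bearing on arrival equals the back-azimuth from the destination plus 180°.
Back-azimuth from P₂ (-15.084°, 6.818°) to P₁ (-20.991°, -13.823°), with Δλ' = λ₁ − λ₂ = -20.641°: atan2( sin Δλ' cos φ₁ , cos φ₂ sin φ₁ − sin φ₂ cos φ₁ cos Δλ' ) = 250.197°.
Final bearing = (250.197° + 180°) mod 360° = 70.197°.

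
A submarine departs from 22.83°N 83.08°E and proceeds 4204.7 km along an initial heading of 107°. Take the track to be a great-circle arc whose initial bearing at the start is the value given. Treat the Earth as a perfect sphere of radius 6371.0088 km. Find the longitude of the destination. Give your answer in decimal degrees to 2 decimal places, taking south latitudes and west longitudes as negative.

longitude 119.40°

δ = 4204.7/6371.0088 = 0.659974 rad (37.8137°).
Start latitude φ₁ = 0.398459 rad; initial bearing θ = 1.867502 rad.
Applying the spherical law of cosines for sides, sin φ₂ = sin φ₁ cos δ + cos φ₁ sin δ cos θ = 0.141312, so φ₂ = 8.12°.
Δλ = atan2( sin θ sin δ cos φ₁ , cos δ − sin φ₁ sin φ₂ ) = atan2(0.540376, 0.735179) = 0.633849 rad = 36.32°.
λ₂ = 83.08° + 36.32° = 119.40°.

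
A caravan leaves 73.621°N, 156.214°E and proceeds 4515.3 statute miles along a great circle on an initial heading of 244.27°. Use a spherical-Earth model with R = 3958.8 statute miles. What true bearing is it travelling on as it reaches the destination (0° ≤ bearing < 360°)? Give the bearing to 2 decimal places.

final bearing 195.39°

The arc subtends δ = 4515.3/3958.8 = 1.140573 rad at the centre.
With φ₁ = 73.621° = 1.284929 rad and θ = 244.27° = 4.263316 rad:
Applying the spherical law of cosines for sides, sin φ₂ = sin φ₁ cos δ + cos φ₁ sin δ cos θ = 0.288883, so φ₂ = 16.791°.
Then Δλ = atan2(-0.230881, 0.139914) = -1.025976 rad, from sin θ sin δ cos φ₁ over cos δ − sin φ₁ sin φ₂.
Hence λ₂ = 156.214° + -58.784° = 97.430°.
The forward bearing on arrival equals the back-azimuth from the destination plus 180°.
Back-azimuth from P₂ (16.79°, 97.43°) to P₁ (73.62°, 156.21°), with Δλ' = λ₁ − λ₂ = 58.78°: atan2( sin Δλ' cos φ₁ , cos φ₂ sin φ₁ − sin φ₂ cos φ₁ cos Δλ' ) = 15.39°.
Final bearing = (15.39° + 180°) mod 360° = 195.39°.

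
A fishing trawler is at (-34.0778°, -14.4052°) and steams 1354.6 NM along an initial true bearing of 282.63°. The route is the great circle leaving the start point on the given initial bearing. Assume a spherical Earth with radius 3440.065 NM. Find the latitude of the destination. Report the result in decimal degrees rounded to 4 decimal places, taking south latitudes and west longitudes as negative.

The arc subtends δ = 1354.6/3440.065 = 0.393772 rad at the centre.
Converting: φ₁ = -0.594770 rad, θ = 4.932824 rad.
Destination latitude: φ₂ = arcsin( sin φ₁ cos δ + cos φ₁ sin δ cos θ ) = arcsin(-0.447950) = -26.6123°.
For the longitude increment, Δλ = atan2( sin θ sin δ cos φ₁, cos δ − sin φ₁ sin φ₂ ) = atan2(-0.310099, 0.672474) = -24.7559°.
λ₂ = λ₁ + Δλ = -39.1611°.

latitude -26.6123°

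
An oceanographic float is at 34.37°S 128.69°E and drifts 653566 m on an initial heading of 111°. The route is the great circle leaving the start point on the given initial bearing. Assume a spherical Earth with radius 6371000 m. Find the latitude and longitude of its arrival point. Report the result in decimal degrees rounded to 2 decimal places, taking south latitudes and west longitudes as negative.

latitude -36.29°, longitude 135.50°

The arc subtends δ = 653566/6371000 = 0.102585 rad at the centre.
Converting: φ₁ = -0.599870 rad, θ = 1.937315 rad.
Applying the spherical law of cosines for sides, sin φ₂ = sin φ₁ cos δ + cos φ₁ sin δ cos θ = -0.591858, so φ₂ = -36.29°.
For the longitude increment, Δλ = atan2( sin θ sin δ cos φ₁, cos δ − sin φ₁ sin φ₂ ) = atan2(0.078912, 0.660618) = 6.81°.
λ₂ = 128.69° + 6.81° = 135.50°.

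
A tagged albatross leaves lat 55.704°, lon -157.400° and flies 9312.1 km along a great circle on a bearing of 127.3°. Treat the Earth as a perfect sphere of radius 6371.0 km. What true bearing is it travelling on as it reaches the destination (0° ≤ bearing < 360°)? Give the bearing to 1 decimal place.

final bearing 152.4°

δ = 9312.1/6371 = 1.461639 rad (83.7457°).
With φ₁ = 55.704° = 0.972218 rad and θ = 127.3° = 2.221804 rad:
Applying the spherical law of cosines for sides, sin φ₂ = sin φ₁ cos δ + cos φ₁ sin δ cos θ = -0.249423, so φ₂ = -14.443°.
For the longitude increment, Δλ = atan2( sin θ sin δ cos φ₁, cos δ − sin φ₁ sin φ₂ ) = atan2(0.445556, 0.314999) = 54.741°.
λ₂ = -157.400° + 54.741° = -102.659°.
The forward bearing on arrival equals the back-azimuth from the destination plus 180°.
Back-azimuth from P₂ (-14.4°, -102.7°) to P₁ (55.7°, -157.4°), with Δλ' = λ₁ − λ₂ = -54.7°: atan2( sin Δλ' cos φ₁ , cos φ₂ sin φ₁ − sin φ₂ cos φ₁ cos Δλ' ) = 332.4°.
Final bearing = (332.4° + 180°) mod 360° = 152.4°.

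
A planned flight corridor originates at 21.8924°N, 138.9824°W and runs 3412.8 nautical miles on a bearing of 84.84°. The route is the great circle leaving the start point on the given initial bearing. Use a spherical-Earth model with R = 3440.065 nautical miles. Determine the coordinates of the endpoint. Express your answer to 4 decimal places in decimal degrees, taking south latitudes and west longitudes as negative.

Central angle δ = d/R = 0.992074 rad.
Converting: φ₁ = 0.382094 rad, θ = 1.480737 rad.
Applying the spherical law of cosines for sides, sin φ₂ = sin φ₁ cos δ + cos φ₁ sin δ cos θ = 0.273803, so φ₂ = 15.8907°.
For the longitude increment, Δλ = atan2( sin θ sin δ cos φ₁, cos δ − sin φ₁ sin φ₂ ) = atan2(0.773643, 0.444863) = 60.1001°.
λ₂ = λ₁ + Δλ = -78.8823°.

latitude 15.8907°, longitude -78.8823°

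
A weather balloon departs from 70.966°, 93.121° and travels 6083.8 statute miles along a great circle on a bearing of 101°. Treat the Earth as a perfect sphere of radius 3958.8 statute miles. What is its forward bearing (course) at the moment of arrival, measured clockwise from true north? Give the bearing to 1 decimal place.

final bearing 161.3°

Central angle δ = d/R = 1.536779 rad.
Start latitude φ₁ = 1.238590 rad; initial bearing θ = 1.762783 rad.
sin φ₂ = sin φ₁ cos δ + cos φ₁ sin δ cos θ = (0.945325)(0.034011) + (0.326129)(0.999421)(-0.190809) = -0.030041
φ₂ = asin(-0.030041) = -0.030045 rad = -1.721°.
Then Δλ = atan2(0.319952, 0.062409) = 1.378156 rad, from sin θ sin δ cos φ₁ over cos δ − sin φ₁ sin φ₂.
λ₂ = 93.121° + 78.963° = 172.084°.
The forward bearing on arrival equals the back-azimuth from the destination plus 180°.
Back-azimuth from P₂ (-1.7°, 172.1°) to P₁ (71.0°, 93.1°), with Δλ' = λ₁ − λ₂ = -79.0°: atan2( sin Δλ' cos φ₁ , cos φ₂ sin φ₁ − sin φ₂ cos φ₁ cos Δλ' ) = 341.3°.
Final bearing = (341.3° + 180°) mod 360° = 161.3°.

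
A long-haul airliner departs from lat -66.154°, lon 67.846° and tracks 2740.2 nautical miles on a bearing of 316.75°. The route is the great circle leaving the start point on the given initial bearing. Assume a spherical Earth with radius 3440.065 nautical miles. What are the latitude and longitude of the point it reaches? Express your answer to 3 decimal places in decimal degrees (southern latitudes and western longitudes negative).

latitude -25.402°, longitude 35.006°

δ = 2740.2/3440.065 = 0.796555 rad (45.6392°).
With φ₁ = -66.154° = -1.154605 rad and θ = 316.75° = 5.528330 rad:
Applying the spherical law of cosines for sides, sin φ₂ = sin φ₁ cos δ + cos φ₁ sin δ cos θ = -0.428961, so φ₂ = -25.402°.
For the longitude increment, Δλ = atan2( sin θ sin δ cos φ₁, cos δ − sin φ₁ sin φ₂ ) = atan2(-0.198046, 0.306831) = -32.840°.
λ₂ = 67.846° + -32.840° = 35.006°.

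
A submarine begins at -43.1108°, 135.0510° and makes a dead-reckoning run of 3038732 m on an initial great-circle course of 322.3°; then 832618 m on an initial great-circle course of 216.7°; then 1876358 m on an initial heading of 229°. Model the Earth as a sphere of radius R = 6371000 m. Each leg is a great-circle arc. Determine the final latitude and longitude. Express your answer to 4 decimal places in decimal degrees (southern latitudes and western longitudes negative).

latitude -36.1341°, longitude 96.9616°

Apply the spherical direct solution leg by leg, carrying full precision between legs.
Leg 1: from (-43.1108°, 135.0510°), δ = 3038732/6371000 = 0.476963 rad, θ = 322.3° → φ = -19.9965°, λ = 117.6683°.
Leg 2: from (-19.9965°, 117.6683°), δ = 832618/6371000 = 0.130689 rad, θ = 216.7° → φ = -25.9274°, λ = 112.7004°.
Leg 3: from (-25.9274°, 112.7004°), δ = 1876358/6371000 = 0.294515 rad, θ = 229° → φ = -36.1341°, λ = 96.9616°.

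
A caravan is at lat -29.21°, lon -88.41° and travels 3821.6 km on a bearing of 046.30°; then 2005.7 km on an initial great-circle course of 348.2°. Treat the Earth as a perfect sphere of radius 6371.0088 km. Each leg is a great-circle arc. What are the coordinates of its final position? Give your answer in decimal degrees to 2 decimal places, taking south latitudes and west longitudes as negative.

Apply the spherical direct solution leg by leg, carrying full precision between legs.
Leg 1: from (-29.21°, -88.41°), δ = 3821.6/6371.0088 = 0.599842 rad, θ = 46.3° → φ = -3.58°, λ = -64.27°.
Leg 2: from (-3.58°, -64.27°), δ = 2005.7/6371.0088 = 0.314817 rad, θ = 348.2° → φ = 14.07°, λ = -68.02°.

latitude 14.07°, longitude -68.02°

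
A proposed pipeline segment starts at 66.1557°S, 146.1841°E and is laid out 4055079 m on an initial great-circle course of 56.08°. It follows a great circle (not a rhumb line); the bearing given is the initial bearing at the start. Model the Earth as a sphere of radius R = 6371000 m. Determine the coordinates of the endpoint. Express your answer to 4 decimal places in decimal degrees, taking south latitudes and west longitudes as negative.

δ = 4055079/6371000 = 0.636490 rad (36.4682°).
With φ₁ = -66.1557° = -1.154635 rad and θ = 56.08° = 0.978781 rad:
Applying the spherical law of cosines for sides, sin φ₂ = sin φ₁ cos δ + cos φ₁ sin δ cos θ = -0.601464, so φ₂ = -36.9748°.
Δλ = atan2( sin θ sin δ cos φ₁ , cos δ − sin φ₁ sin φ₂ ) = atan2(0.199387, 0.254060) = 0.665406 rad = 38.1250°.
λ₂ = 146.1841° + 38.1250° = 184.3091°, normalized to (−180°, 180°] → -175.6909°.

latitude -36.9748°, longitude -175.6909°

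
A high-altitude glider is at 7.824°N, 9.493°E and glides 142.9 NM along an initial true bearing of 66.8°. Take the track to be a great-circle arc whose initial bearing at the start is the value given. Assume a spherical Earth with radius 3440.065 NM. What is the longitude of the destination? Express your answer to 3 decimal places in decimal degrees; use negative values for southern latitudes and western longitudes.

δ = 142.9/3440.065 = 0.041540 rad (2.3801°).
Start latitude φ₁ = 0.136555 rad; initial bearing θ = 1.165880 rad.
sin φ₂ = sin φ₁ cos δ + cos φ₁ sin δ cos θ = (0.136131)(0.999137) + (0.990691)(0.041528)(0.393942) = 0.152220
φ₂ = asin(0.152220) = 0.152815 rad = 8.756°.
Δλ = atan2( sin θ sin δ cos φ₁ , cos δ − sin φ₁ sin φ₂ ) = atan2(0.037814, 0.978415) = 0.038629 rad = 2.213°.
Hence λ₂ = 9.493° + 2.213° = 11.706°.

longitude 11.706°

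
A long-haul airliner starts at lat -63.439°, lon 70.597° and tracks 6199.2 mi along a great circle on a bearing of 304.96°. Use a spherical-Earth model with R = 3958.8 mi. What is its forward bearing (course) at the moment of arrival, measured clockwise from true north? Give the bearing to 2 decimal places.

final bearing 337.75°

δ = 6199.2/3958.8 = 1.565929 rad (89.7211°).
Start latitude φ₁ = -1.107219 rad; initial bearing θ = 5.322556 rad.
Destination latitude: φ₂ = arcsin( sin φ₁ cos δ + cos φ₁ sin δ cos θ ) = arcsin(0.251863) = 14.588°.
For the longitude increment, Δλ = atan2( sin θ sin δ cos φ₁, cos δ − sin φ₁ sin φ₂ ) = atan2(-0.366459, 0.230148) = -57.870°.
λ₂ = λ₁ + Δλ = 12.727°.
The forward bearing on arrival equals the back-azimuth from the destination plus 180°.
Back-azimuth from P₂ (14.59°, 12.73°) to P₁ (-63.44°, 70.60°), with Δλ' = λ₁ − λ₂ = 57.87°: atan2( sin Δλ' cos φ₁ , cos φ₂ sin φ₁ − sin φ₂ cos φ₁ cos Δλ' ) = 157.75°.
Final bearing = (157.75° + 180°) mod 360° = 337.75°.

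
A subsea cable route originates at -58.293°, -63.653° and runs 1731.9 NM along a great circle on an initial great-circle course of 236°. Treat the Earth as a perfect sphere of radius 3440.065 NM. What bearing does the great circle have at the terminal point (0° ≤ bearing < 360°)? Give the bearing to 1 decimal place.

Angular distance δ = d/R = 1731.9 / 3440.065 = 0.503450 rad.
Converting: φ₁ = -1.017405 rad, θ = 4.118977 rad.
sin φ₂ = sin φ₁ cos δ + cos φ₁ sin δ cos θ = (-0.850747)(0.875923) + (0.525576)(0.482450)(-0.559193) = -0.886980
φ₂ = asin(-0.886980) = -1.090765 rad = -62.496°.
Δλ = atan2( sin θ sin δ cos φ₁ , cos δ − sin φ₁ sin φ₂ ) = atan2(-0.210214, 0.121328) = -1.047339 rad = -60.008°.
λ₂ = λ₁ + Δλ = -123.661°.
The forward bearing on arrival equals the back-azimuth from the destination plus 180°.
Back-azimuth from P₂ (-62.5°, -123.7°) to P₁ (-58.3°, -63.7°), with Δλ' = λ₁ − λ₂ = 60.0°: atan2( sin Δλ' cos φ₁ , cos φ₂ sin φ₁ − sin φ₂ cos φ₁ cos Δλ' ) = 109.3°.
Final bearing = (109.3° + 180°) mod 360° = 289.3°.

final bearing 289.3°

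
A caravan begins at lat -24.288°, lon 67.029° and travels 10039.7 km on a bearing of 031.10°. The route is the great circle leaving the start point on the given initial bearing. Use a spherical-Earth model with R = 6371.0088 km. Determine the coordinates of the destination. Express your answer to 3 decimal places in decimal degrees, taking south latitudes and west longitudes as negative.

Angular distance δ = d/R = 10039.7 / 6371.0088 = 1.575841 rad.
Start latitude φ₁ = -0.423906 rad; initial bearing θ = 0.542797 rad.
sin φ₂ = sin φ₁ cos δ + cos φ₁ sin δ cos θ = (-0.411323)(-0.005045) + (0.911489)(0.999987)(0.856267) = 0.782544
φ₂ = asin(0.782544) = 0.898741 rad = 51.494°.
Δλ = atan2( sin θ sin δ cos φ₁ , cos δ − sin φ₁ sin φ₂ ) = atan2(0.470809, 0.316833) = 0.978452 rad = 56.061°.
λ₂ = 67.029° + 56.061° = 123.090°.

latitude 51.494°, longitude 123.090°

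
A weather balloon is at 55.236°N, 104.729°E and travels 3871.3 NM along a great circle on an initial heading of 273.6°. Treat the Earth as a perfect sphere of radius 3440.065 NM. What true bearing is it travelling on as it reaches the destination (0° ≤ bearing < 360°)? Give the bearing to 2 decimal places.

Angular distance δ = d/R = 3871.3 / 3440.065 = 1.125357 rad.
With φ₁ = 55.236° = 0.964050 rad and θ = 273.6° = 4.775221 rad:
Applying the spherical law of cosines for sides, sin φ₂ = sin φ₁ cos δ + cos φ₁ sin δ cos θ = 0.386260, so φ₂ = 22.722°.
Then Δλ = atan2(-0.513543, 0.113539) = -1.353206 rad, from sin θ sin δ cos φ₁ over cos δ − sin φ₁ sin φ₂.
λ₂ = λ₁ + Δλ = 27.196°.
The forward bearing on arrival equals the back-azimuth from the destination plus 180°.
Back-azimuth from P₂ (22.72°, 27.20°) to P₁ (55.24°, 104.73°), with Δλ' = λ₁ − λ₂ = 77.53°: atan2( sin Δλ' cos φ₁ , cos φ₂ sin φ₁ − sin φ₂ cos φ₁ cos Δλ' ) = 38.09°.
Final bearing = (38.09° + 180°) mod 360° = 218.09°.

final bearing 218.09°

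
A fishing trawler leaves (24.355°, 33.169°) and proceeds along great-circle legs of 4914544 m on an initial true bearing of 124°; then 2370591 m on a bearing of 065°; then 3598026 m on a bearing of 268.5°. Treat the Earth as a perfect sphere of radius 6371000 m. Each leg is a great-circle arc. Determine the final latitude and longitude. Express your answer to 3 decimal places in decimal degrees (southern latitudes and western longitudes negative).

Apply the spherical direct solution leg by leg, carrying full precision between legs.
Leg 1: from (24.355°, 33.169°), δ = 4914544/6371000 = 0.771393 rad, θ = 124° → φ = -3.410°, λ = 68.548°.
Leg 2: from (-3.410°, 68.548°), δ = 2370591/6371000 = 0.372091 rad, θ = 65° → φ = 5.622°, λ = 87.883°.
Leg 3: from (5.622°, 87.883°), δ = 3598026/6371000 = 0.564751 rad, θ = 268.5° → φ = 3.946°, λ = 55.451°.

latitude 3.946°, longitude 55.451°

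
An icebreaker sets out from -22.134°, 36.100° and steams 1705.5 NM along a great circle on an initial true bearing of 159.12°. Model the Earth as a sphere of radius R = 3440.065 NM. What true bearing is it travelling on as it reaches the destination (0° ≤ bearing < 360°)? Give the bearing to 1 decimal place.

The arc subtends δ = 1705.5/3440.065 = 0.495776 rad at the centre.
With φ₁ = -22.134° = -0.386311 rad and θ = 159.12° = 2.777168 rad:
Applying the spherical law of cosines for sides, sin φ₂ = sin φ₁ cos δ + cos φ₁ sin δ cos θ = -0.743128, so φ₂ = -47.999°.
Then Δλ = atan2(0.157055, 0.599609) = 0.256174 rad, from sin θ sin δ cos φ₁ over cos δ − sin φ₁ sin φ₂.
λ₂ = 36.100° + 14.678° = 50.778°.
The forward bearing on arrival equals the back-azimuth from the destination plus 180°.
Back-azimuth from P₂ (-48.0°, 50.8°) to P₁ (-22.1°, 36.1°), with Δλ' = λ₁ − λ₂ = -14.7°: atan2( sin Δλ' cos φ₁ , cos φ₂ sin φ₁ − sin φ₂ cos φ₁ cos Δλ' ) = 330.4°.
Final bearing = (330.4° + 180°) mod 360° = 150.4°.

final bearing 150.4°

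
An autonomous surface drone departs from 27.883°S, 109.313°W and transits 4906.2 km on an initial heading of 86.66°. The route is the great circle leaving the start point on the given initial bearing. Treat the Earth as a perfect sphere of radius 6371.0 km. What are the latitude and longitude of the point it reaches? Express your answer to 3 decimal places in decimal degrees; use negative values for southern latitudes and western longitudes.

latitude -17.449°, longitude -62.549°

δ = 4906.2/6371 = 0.770083 rad (44.1225°).
With φ₁ = -27.883° = -0.486650 rad and θ = 86.66° = 1.512502 rad:
sin φ₂ = sin φ₁ cos δ + cos φ₁ sin δ cos θ = (-0.467668)(0.717853) + (0.883904)(0.696195)(0.058261) = -0.299864
φ₂ = asin(-0.299864) = -0.304551 rad = -17.449°.
Δλ = atan2( sin θ sin δ cos φ₁ , cos δ − sin φ₁ sin φ₂ ) = atan2(0.614325, 0.577616) = 0.816186 rad = 46.764°.
Hence λ₂ = -109.313° + 46.764° = -62.549°.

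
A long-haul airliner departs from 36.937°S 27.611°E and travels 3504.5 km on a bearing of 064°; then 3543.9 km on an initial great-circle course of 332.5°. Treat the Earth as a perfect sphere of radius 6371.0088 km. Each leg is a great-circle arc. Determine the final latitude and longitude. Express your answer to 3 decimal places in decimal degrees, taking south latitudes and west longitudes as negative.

Apply the spherical direct solution leg by leg, carrying full precision between legs.
Leg 1: from (-36.937°, 27.611°), δ = 3504.5/6371.0088 = 0.550070 rad, θ = 64° → φ = -19.216°, λ = 57.450°.
Leg 2: from (-19.216°, 57.450°), δ = 3543.9/6371.0088 = 0.556254 rad, θ = 332.5° → φ = 9.366°, λ = 43.144°.

latitude 9.366°, longitude 43.144°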